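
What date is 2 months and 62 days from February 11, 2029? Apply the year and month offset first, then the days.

June 12, 2029

Counting forward 2 months and 62 days from February 11, 2029: first the month/year part, then the days.
month 2 + 2 = 4 → April 2029.
Day 11 is valid in April, giving April 11, 2029.
Now add 62 days from April 11, 2029.
April has 30 days, so 30 − 11 = 19 days remain after April 11, 2029; 62 − 19 = 43 left.
May 2029 has 31 days: 43 − 31 = 12 left.
12 days into June 2029 → June 12, 2029.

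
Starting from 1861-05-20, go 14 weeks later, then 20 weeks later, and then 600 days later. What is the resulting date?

Adding 14 weeks (= 98 days) from May 20, 1861:
May has 31 days, so 31 − 20 = 11 days remain after May 20, 1861; 98 − 11 = 87 left.
June 1861 has 30 days: 87 − 30 = 57 left.
July 1861 has 31 days: 57 − 31 = 26 left.
26 days into August 1861 → August 26, 1861.
Adding 20 weeks (= 140 days) from August 26, 1861:
August has 31 days, so 31 − 26 = 5 days remain after August 26, 1861; 140 − 5 = 135 left.
September 1861 has 30 days: 135 − 30 = 105 left.
October 1861 has 31 days: 105 − 31 = 74 left.
November 1861 has 30 days: 74 − 30 = 44 left.
December 1861 has 31 days: 44 − 31 = 13 left.
13 days into January 1862 → January 13, 1862.
Counting forward 600 days from January 13, 1862:
January has 31 days, so 31 − 13 = 18 days remain after January 13, 1862; 600 − 18 = 582 left.
February 1862 has 28 days (1862 is not a leap year): 582 − 28 = 554 left.
March 1862 has 31 days: 554 − 31 = 523 left.
April 1862 has 30 days: 523 − 30 = 493 left.
May 1862 has 31 days: 493 − 31 = 462 left.
June 1862 has 30 days: 462 − 30 = 432 left.
July 1862 has 31 days: 432 − 31 = 401 left.
August 1862 has 31 days: 401 − 31 = 370 left.
September 1862 has 30 days: 370 − 30 = 340 left.
October 1862 has 31 days: 340 − 31 = 309 left.
November 1862 has 30 days: 309 − 30 = 279 left.
December 1862 has 31 days: 279 − 31 = 248 left.
January 1863 has 31 days: 248 − 31 = 217 left.
February 1863 has 28 days (1863 is not a leap year): 217 − 28 = 189 left.
March 1863 has 31 days: 189 − 31 = 158 left.
April 1863 has 30 days: 158 − 30 = 128 left.
May 1863 has 31 days: 128 − 31 = 97 left.
June 1863 has 30 days: 97 − 30 = 67 left.
July 1863 has 31 days: 67 − 31 = 36 left.
August 1863 has 31 days: 36 − 31 = 5 left.
5 days into September 1863 → September 5, 1863.

September 5, 1863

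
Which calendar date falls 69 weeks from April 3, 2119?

July 29, 2120

Counting forward 69 weeks = 483 days from April 3, 2119.
April has 30 days, so 30 − 3 = 27 days remain after April 3, 2119; 483 − 27 = 456 left.
May 2119 has 31 days: 456 − 31 = 425 left.
June 2119 has 30 days: 425 − 30 = 395 left.
July 2119 has 31 days: 395 − 31 = 364 left.
August 2119 has 31 days: 364 − 31 = 333 left.
September 2119 has 30 days: 333 − 30 = 303 left.
October 2119 has 31 days: 303 − 31 = 272 left.
November 2119 has 30 days: 272 − 30 = 242 left.
December 2119 has 31 days: 242 − 31 = 211 left.
January 2120 has 31 days: 211 − 31 = 180 left.
February 2120 has 29 days (2120 is a leap year): 180 − 29 = 151 left.
March 2120 has 31 days: 151 − 31 = 120 left.
April 2120 has 30 days: 120 − 30 = 90 left.
May 2120 has 31 days: 90 − 31 = 59 left.
June 2120 has 30 days: 59 − 30 = 29 left.
29 days into July 2120 → July 29, 2120.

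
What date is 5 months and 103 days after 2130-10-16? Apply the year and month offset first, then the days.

Advancing 5 months and 103 days from October 16, 2130: first the month/year part, then the days.
month 10 + 5 = 15, which is month 3 of year 2131 → March 2131.
Day 16 is valid in March, giving March 16, 2131.
Now add 103 days from March 16, 2131.
March has 31 days, so 31 − 16 = 15 days remain after March 16, 2131; 103 − 15 = 88 left.
April 2131 has 30 days: 88 − 30 = 58 left.
May 2131 has 31 days: 58 − 31 = 27 left.
27 days into June 2131 → June 27, 2131.

June 27, 2131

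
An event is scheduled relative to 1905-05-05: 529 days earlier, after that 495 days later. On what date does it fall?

Going back 529 days from May 5, 1905:
Going back 5 days from May 5, 1905 reaches the end of the previous month; 529 − 5 = 524 left.
April 1905 has 30 days: 524 − 30 = 494 left.
March 1905 has 31 days: 494 − 31 = 463 left.
February 1905 has 28 days (1905 is not a leap year): 463 − 28 = 435 left.
January 1905 has 31 days: 435 − 31 = 404 left.
December 1904 has 31 days: 404 − 31 = 373 left.
November 1904 has 30 days: 373 − 30 = 343 left.
October 1904 has 31 days: 343 − 31 = 312 left.
September 1904 has 30 days: 312 − 30 = 282 left.
August 1904 has 31 days: 282 − 31 = 251 left.
July 1904 has 31 days: 251 − 31 = 220 left.
June 1904 has 30 days: 220 − 30 = 190 left.
May 1904 has 31 days: 190 − 31 = 159 left.
April 1904 has 30 days: 159 − 30 = 129 left.
March 1904 has 31 days: 129 − 31 = 98 left.
February 1904 has 29 days (1904 is a leap year): 98 − 29 = 69 left.
January 1904 has 31 days: 69 − 31 = 38 left.
December 1903 has 31 days: 38 − 31 = 7 left.
November 1903 has 30 days; 30 − 7 = 23 → November 23, 1903.
Counting forward 495 days from November 23, 1903:
November has 30 days, so 30 − 23 = 7 days remain after November 23, 1903; 495 − 7 = 488 left.
December 1903 has 31 days: 488 − 31 = 457 left.
January 1904 has 31 days: 457 − 31 = 426 left.
February 1904 has 29 days (1904 is a leap year): 426 − 29 = 397 left.
March 1904 has 31 days: 397 − 31 = 366 left.
April 1904 has 30 days: 366 − 30 = 336 left.
May 1904 has 31 days: 336 − 31 = 305 left.
June 1904 has 30 days: 305 − 30 = 275 left.
July 1904 has 31 days: 275 − 31 = 244 left.
August 1904 has 31 days: 244 − 31 = 213 left.
September 1904 has 30 days: 213 − 30 = 183 left.
October 1904 has 31 days: 183 − 31 = 152 left.
November 1904 has 30 days: 152 − 30 = 122 left.
December 1904 has 31 days: 122 − 31 = 91 left.
January 1905 has 31 days: 91 − 31 = 60 left.
February 1905 has 28 days (1905 is not a leap year): 60 − 28 = 32 left.
March 1905 has 31 days: 32 − 31 = 1 left.
1 day into April 1905 → April 1, 1905.

April 1, 1905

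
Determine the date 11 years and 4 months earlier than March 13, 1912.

Going back 11 years and 4 months from March 13, 1912.
-11 years → 1901; month 3 − 4 = -1, which is month 11 of year 1900 → November 1900.
Day 13 is valid in November, giving November 13, 1900.

November 13, 1900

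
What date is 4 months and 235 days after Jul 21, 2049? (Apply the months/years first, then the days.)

July 14, 2050

Advancing 4 months and 235 days from July 21, 2049: first the month/year part, then the days.
month 7 + 4 = 11 → November 2049.
Day 21 is valid in November, giving November 21, 2049.
Now add 235 days from November 21, 2049.
November has 30 days, so 30 − 21 = 9 days remain after November 21, 2049; 235 − 9 = 226 left.
December 2049 has 31 days: 226 − 31 = 195 left.
January 2050 has 31 days: 195 − 31 = 164 left.
February 2050 has 28 days (2050 is not a leap year): 164 − 28 = 136 left.
March 2050 has 31 days: 136 − 31 = 105 left.
April 2050 has 30 days: 105 − 30 = 75 left.
May 2050 has 31 days: 75 − 31 = 44 left.
June 2050 has 30 days: 44 − 30 = 14 left.
14 days into July 2050 → July 14, 2050.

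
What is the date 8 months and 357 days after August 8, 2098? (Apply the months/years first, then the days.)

March 31, 2100

Adding 8 months and 357 days from August 8, 2098: first the month/year part, then the days.
month 8 + 8 = 16, which is month 4 of year 2099 → April 2099.
Day 8 is valid in April, giving April 8, 2099.
Now add 357 days from April 8, 2099.
April has 30 days, so 30 − 8 = 22 days remain after April 8, 2099; 357 − 22 = 335 left.
May 2099 has 31 days: 335 − 31 = 304 left.
June 2099 has 30 days: 304 − 30 = 274 left.
July 2099 has 31 days: 274 − 31 = 243 left.
August 2099 has 31 days: 243 − 31 = 212 left.
September 2099 has 30 days: 212 − 30 = 182 left.
October 2099 has 31 days: 182 − 31 = 151 left.
November 2099 has 30 days: 151 − 30 = 121 left.
December 2099 has 31 days: 121 − 31 = 90 left.
January 2100 has 31 days: 90 − 31 = 59 left.
February 2100 has 28 days (2100 is not a leap year (divisible by 100 but not 400)): 59 − 28 = 31 left.
31 days into March 2100 → March 31, 2100.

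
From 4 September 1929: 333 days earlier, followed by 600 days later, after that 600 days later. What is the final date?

Counting back 333 days from September 4, 1929:
Going back 4 days from September 4, 1929 reaches the end of the previous month; 333 − 4 = 329 left.
August 1929 has 31 days: 329 − 31 = 298 left.
July 1929 has 31 days: 298 − 31 = 267 left.
June 1929 has 30 days: 267 − 30 = 237 left.
May 1929 has 31 days: 237 − 31 = 206 left.
April 1929 has 30 days: 206 − 30 = 176 left.
March 1929 has 31 days: 176 − 31 = 145 left.
February 1929 has 28 days (1929 is not a leap year): 145 − 28 = 117 left.
January 1929 has 31 days: 117 − 31 = 86 left.
December 1928 has 31 days: 86 − 31 = 55 left.
November 1928 has 30 days: 55 − 30 = 25 left.
October 1928 has 31 days; 31 − 25 = 6 → October 6, 1928.
Adding 600 days from October 6, 1928:
October has 31 days, so 31 − 6 = 25 days remain after October 6, 1928; 600 − 25 = 575 left.
November 1928 has 30 days: 575 − 30 = 545 left.
December 1928 has 31 days: 545 − 31 = 514 left.
January 1929 has 31 days: 514 − 31 = 483 left.
February 1929 has 28 days (1929 is not a leap year): 483 − 28 = 455 left.
March 1929 has 31 days: 455 − 31 = 424 left.
April 1929 has 30 days: 424 − 30 = 394 left.
May 1929 has 31 days: 394 − 31 = 363 left.
June 1929 has 30 days: 363 − 30 = 333 left.
July 1929 has 31 days: 333 − 31 = 302 left.
August 1929 has 31 days: 302 − 31 = 271 left.
September 1929 has 30 days: 271 − 30 = 241 left.
October 1929 has 31 days: 241 − 31 = 210 left.
November 1929 has 30 days: 210 − 30 = 180 left.
December 1929 has 31 days: 180 − 31 = 149 left.
January 1930 has 31 days: 149 − 31 = 118 left.
February 1930 has 28 days (1930 is not a leap year): 118 − 28 = 90 left.
March 1930 has 31 days: 90 − 31 = 59 left.
April 1930 has 30 days: 59 − 30 = 29 left.
29 days into May 1930 → May 29, 1930.
Counting forward 600 days from May 29, 1930:
May has 31 days, so 31 − 29 = 2 days remain after May 29, 1930; 600 − 2 = 598 left.
June 1930 has 30 days: 598 − 30 = 568 left.
July 1930 has 31 days: 568 − 31 = 537 left.
August 1930 has 31 days: 537 − 31 = 506 left.
September 1930 has 30 days: 506 − 30 = 476 left.
October 1930 has 31 days: 476 − 31 = 445 left.
November 1930 has 30 days: 445 − 30 = 415 left.
December 1930 has 31 days: 415 − 31 = 384 left.
January 1931 has 31 days: 384 − 31 = 353 left.
February 1931 has 28 days (1931 is not a leap year): 353 − 28 = 325 left.
March 1931 has 31 days: 325 − 31 = 294 left.
April 1931 has 30 days: 294 − 30 = 264 left.
May 1931 has 31 days: 264 − 31 = 233 left.
June 1931 has 30 days: 233 − 30 = 203 left.
July 1931 has 31 days: 203 − 31 = 172 left.
August 1931 has 31 days: 172 − 31 = 141 left.
September 1931 has 30 days: 141 − 30 = 111 left.
October 1931 has 31 days: 111 − 31 = 80 left.
November 1931 has 30 days: 80 − 30 = 50 left.
December 1931 has 31 days: 50 − 31 = 19 left.
19 days into January 1932 → January 19, 1932.

January 19, 1932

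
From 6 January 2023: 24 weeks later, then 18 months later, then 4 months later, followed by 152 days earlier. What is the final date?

Counting forward 24 weeks (= 168 days) from January 6, 2023:
January has 31 days, so 31 − 6 = 25 days remain after January 6, 2023; 168 − 25 = 143 left.
February 2023 has 28 days (2023 is not a leap year): 143 − 28 = 115 left.
March 2023 has 31 days: 115 − 31 = 84 left.
April 2023 has 30 days: 84 − 30 = 54 left.
May 2023 has 31 days: 54 − 31 = 23 left.
23 days into June 2023 → June 23, 2023.
Advancing 18 months from June 23, 2023:
month 6 + 18 = 24, which is month 12 of year 2024 → December 2024.
Day 23 is valid in December, giving December 23, 2024.
Counting forward 4 months from December 23, 2024:
month 12 + 4 = 16, which is month 4 of year 2025 → April 2025.
Day 23 is valid in April, giving April 23, 2025.
Going back 152 days from April 23, 2025:
Going back 23 days from April 23, 2025 reaches the end of the previous month; 152 − 23 = 129 left.
March 2025 has 31 days: 129 − 31 = 98 left.
February 2025 has 28 days (2025 is not a leap year): 98 − 28 = 70 left.
January 2025 has 31 days: 70 − 31 = 39 left.
December 2024 has 31 days: 39 − 31 = 8 left.
November 2024 has 30 days; 30 − 8 = 22 → November 22, 2024.

November 22, 2024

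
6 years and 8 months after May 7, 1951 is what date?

January 7, 1958

Advancing 6 years and 8 months from May 7, 1951.
+6 years → 1957; month 5 + 8 = 13, which is month 1 of year 1958 → January 1958.
Day 7 is valid in January, giving January 7, 1958.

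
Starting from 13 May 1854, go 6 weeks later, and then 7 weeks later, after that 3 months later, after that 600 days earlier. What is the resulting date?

Counting forward 6 weeks (= 42 days) from May 13, 1854:
May has 31 days, so 31 − 13 = 18 days remain after May 13, 1854; 42 − 18 = 24 left.
24 days into June 1854 → June 24, 1854.
Advancing 7 weeks (= 49 days) from June 24, 1854:
June has 30 days, so 30 − 24 = 6 days remain after June 24, 1854; 49 − 6 = 43 left.
July 1854 has 31 days: 43 − 31 = 12 left.
12 days into August 1854 → August 12, 1854.
Counting forward 3 months from August 12, 1854:
month 8 + 3 = 11 → November 1854.
Day 12 is valid in November, giving November 12, 1854.
Subtracting 600 days from November 12, 1854:
Going back 12 days from November 12, 1854 reaches the end of the previous month; 600 − 12 = 588 left.
October 1854 has 31 days: 588 − 31 = 557 left.
September 1854 has 30 days: 557 − 30 = 527 left.
August 1854 has 31 days: 527 − 31 = 496 left.
July 1854 has 31 days: 496 − 31 = 465 left.
June 1854 has 30 days: 465 − 30 = 435 left.
May 1854 has 31 days: 435 − 31 = 404 left.
April 1854 has 30 days: 404 − 30 = 374 left.
March 1854 has 31 days: 374 − 31 = 343 left.
February 1854 has 28 days (1854 is not a leap year): 343 − 28 = 315 left.
January 1854 has 31 days: 315 − 31 = 284 left.
December 1853 has 31 days: 284 − 31 = 253 left.
November 1853 has 30 days: 253 − 30 = 223 left.
October 1853 has 31 days: 223 − 31 = 192 left.
September 1853 has 30 days: 192 − 30 = 162 left.
August 1853 has 31 days: 162 − 31 = 131 left.
July 1853 has 31 days: 131 − 31 = 100 left.
June 1853 has 30 days: 100 − 30 = 70 left.
May 1853 has 31 days: 70 − 31 = 39 left.
April 1853 has 30 days: 39 − 30 = 9 left.
March 1853 has 31 days; 31 − 9 = 22 → March 22, 1853.

March 22, 1853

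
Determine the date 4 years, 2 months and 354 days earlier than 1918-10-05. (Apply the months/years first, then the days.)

Going back 4 years, 2 months and 354 days from October 5, 1918: first the month/year part, then the days.
-4 years → 1914; month 10 − 2 = 8 → August 1914.
Day 5 is valid in August, giving August 5, 1914.
Now subtract 354 days from August 5, 1914.
Going back 5 days from August 5, 1914 reaches the end of the previous month; 354 − 5 = 349 left.
July 1914 has 31 days: 349 − 31 = 318 left.
June 1914 has 30 days: 318 − 30 = 288 left.
May 1914 has 31 days: 288 − 31 = 257 left.
April 1914 has 30 days: 257 − 30 = 227 left.
March 1914 has 31 days: 227 − 31 = 196 left.
February 1914 has 28 days (1914 is not a leap year): 196 − 28 = 168 left.
January 1914 has 31 days: 168 − 31 = 137 left.
December 1913 has 31 days: 137 − 31 = 106 left.
November 1913 has 30 days: 106 − 30 = 76 left.
October 1913 has 31 days: 76 − 31 = 45 left.
September 1913 has 30 days: 45 − 30 = 15 left.
August 1913 has 31 days; 31 − 15 = 16 → August 16, 1913.

August 16, 1913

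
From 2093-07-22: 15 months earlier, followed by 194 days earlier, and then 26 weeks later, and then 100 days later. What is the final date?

July 19, 2092

Going back 15 months from July 22, 2093:
month 7 − 15 = -8, which is month 4 of year 2092 → April 2092.
Day 22 is valid in April, giving April 22, 2092.
Counting back 194 days from April 22, 2092:
Going back 22 days from April 22, 2092 reaches the end of the previous month; 194 − 22 = 172 left.
March 2092 has 31 days: 172 − 31 = 141 left.
February 2092 has 29 days (2092 is a leap year): 141 − 29 = 112 left.
January 2092 has 31 days: 112 − 31 = 81 left.
December 2091 has 31 days: 81 − 31 = 50 left.
November 2091 has 30 days: 50 − 30 = 20 left.
October 2091 has 31 days; 31 − 20 = 11 → October 11, 2091.
Counting forward 26 weeks (= 182 days) from October 11, 2091:
October has 31 days, so 31 − 11 = 20 days remain after October 11, 2091; 182 − 20 = 162 left.
November 2091 has 30 days: 162 − 30 = 132 left.
December 2091 has 31 days: 132 − 31 = 101 left.
January 2092 has 31 days: 101 − 31 = 70 left.
February 2092 has 29 days (2092 is a leap year): 70 − 29 = 41 left.
March 2092 has 31 days: 41 − 31 = 10 left.
10 days into April 2092 → April 10, 2092.
Counting forward 100 days from April 10, 2092:
April has 30 days, so 30 − 10 = 20 days remain after April 10, 2092; 100 − 20 = 80 left.
May 2092 has 31 days: 80 − 31 = 49 left.
June 2092 has 30 days: 49 − 30 = 19 left.
19 days into July 2092 → July 19, 2092.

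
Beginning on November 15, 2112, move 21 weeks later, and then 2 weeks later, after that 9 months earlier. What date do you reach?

July 25, 2112

Counting forward 21 weeks (= 147 days) from November 15, 2112:
November has 30 days, so 30 − 15 = 15 days remain after November 15, 2112; 147 − 15 = 132 left.
December 2112 has 31 days: 132 − 31 = 101 left.
January 2113 has 31 days: 101 − 31 = 70 left.
February 2113 has 28 days (2113 is not a leap year): 70 − 28 = 42 left.
March 2113 has 31 days: 42 − 31 = 11 left.
11 days into April 2113 → April 11, 2113.
Counting forward 2 weeks (= 14 days) from April 11, 2113:
April has 30 days; 11 + 14 = 25, still in April.
Subtracting 9 months from April 25, 2113:
month 4 − 9 = -5, which is month 7 of year 2112 → July 2112.
Day 25 is valid in July, giving July 25, 2112.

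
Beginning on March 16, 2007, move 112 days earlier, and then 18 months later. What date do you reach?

May 24, 2008

Subtracting 112 days from March 16, 2007:
Going back 16 days from March 16, 2007 reaches the end of the previous month; 112 − 16 = 96 left.
February 2007 has 28 days (2007 is not a leap year): 96 − 28 = 68 left.
January 2007 has 31 days: 68 − 31 = 37 left.
December 2006 has 31 days: 37 − 31 = 6 left.
November 2006 has 30 days; 30 − 6 = 24 → November 24, 2006.
Advancing 18 months from November 24, 2006:
month 11 + 18 = 29, which is month 5 of year 2008 → May 2008.
Day 24 is valid in May, giving May 24, 2008.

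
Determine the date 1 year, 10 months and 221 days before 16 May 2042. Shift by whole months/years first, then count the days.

December 8, 2039

Counting back 1 year, 10 months and 221 days from May 16, 2042: first the month/year part, then the days.
-1 year → 2041; month 5 − 10 = -5, which is month 7 of year 2040 → July 2040.
Day 16 is valid in July, giving July 16, 2040.
Now subtract 221 days from July 16, 2040.
Going back 16 days from July 16, 2040 reaches the end of the previous month; 221 − 16 = 205 left.
June 2040 has 30 days: 205 − 30 = 175 left.
May 2040 has 31 days: 175 − 31 = 144 left.
April 2040 has 30 days: 144 − 30 = 114 left.
March 2040 has 31 days: 114 − 31 = 83 left.
February 2040 has 29 days (2040 is a leap year): 83 − 29 = 54 left.
January 2040 has 31 days: 54 − 31 = 23 left.
December 2039 has 31 days; 31 − 23 = 8 → December 8, 2039.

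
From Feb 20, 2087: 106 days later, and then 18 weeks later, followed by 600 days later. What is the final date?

June 1, 2089

Counting forward 106 days from February 20, 2087:
February has 28 days, so 28 − 20 = 8 days remain after February 20, 2087; 106 − 8 = 98 left.
March 2087 has 31 days: 98 − 31 = 67 left.
April 2087 has 30 days: 67 − 30 = 37 left.
May 2087 has 31 days: 37 − 31 = 6 left.
6 days into June 2087 → June 6, 2087.
Advancing 18 weeks (= 126 days) from June 6, 2087:
June has 30 days, so 30 − 6 = 24 days remain after June 6, 2087; 126 − 24 = 102 left.
July 2087 has 31 days: 102 − 31 = 71 left.
August 2087 has 31 days: 71 − 31 = 40 left.
September 2087 has 30 days: 40 − 30 = 10 left.
10 days into October 2087 → October 10, 2087.
Advancing 600 days from October 10, 2087:
October has 31 days, so 31 − 10 = 21 days remain after October 10, 2087; 600 − 21 = 579 left.
November 2087 has 30 days: 579 − 30 = 549 left.
December 2087 has 31 days: 549 − 31 = 518 left.
January 2088 has 31 days: 518 − 31 = 487 left.
February 2088 has 29 days (2088 is a leap year): 487 − 29 = 458 left.
March 2088 has 31 days: 458 − 31 = 427 left.
April 2088 has 30 days: 427 − 30 = 397 left.
May 2088 has 31 days: 397 − 31 = 366 left.
June 2088 has 30 days: 366 − 30 = 336 left.
July 2088 has 31 days: 336 − 31 = 305 left.
August 2088 has 31 days: 305 − 31 = 274 left.
September 2088 has 30 days: 274 − 30 = 244 left.
October 2088 has 31 days: 244 − 31 = 213 left.
November 2088 has 30 days: 213 − 30 = 183 left.
December 2088 has 31 days: 183 − 31 = 152 left.
January 2089 has 31 days: 152 − 31 = 121 left.
February 2089 has 28 days (2089 is not a leap year): 121 − 28 = 93 left.
March 2089 has 31 days: 93 − 31 = 62 left.
April 2089 has 30 days: 62 − 30 = 32 left.
May 2089 has 31 days: 32 − 31 = 1 left.
1 day into June 2089 → June 1, 2089.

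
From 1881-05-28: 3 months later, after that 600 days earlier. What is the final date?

January 6, 1880

Counting forward 3 months from May 28, 1881:
month 5 + 3 = 8 → August 1881.
Day 28 is valid in August, giving August 28, 1881.
Subtracting 600 days from August 28, 1881:
Going back 28 days from August 28, 1881 reaches the end of the previous month; 600 − 28 = 572 left.
July 1881 has 31 days: 572 − 31 = 541 left.
June 1881 has 30 days: 541 − 30 = 511 left.
May 1881 has 31 days: 511 − 31 = 480 left.
April 1881 has 30 days: 480 − 30 = 450 left.
March 1881 has 31 days: 450 − 31 = 419 left.
February 1881 has 28 days (1881 is not a leap year): 419 − 28 = 391 left.
January 1881 has 31 days: 391 − 31 = 360 left.
December 1880 has 31 days: 360 − 31 = 329 left.
November 1880 has 30 days: 329 − 30 = 299 left.
October 1880 has 31 days: 299 − 31 = 268 left.
September 1880 has 30 days: 268 − 30 = 238 left.
August 1880 has 31 days: 238 − 31 = 207 left.
July 1880 has 31 days: 207 − 31 = 176 left.
June 1880 has 30 days: 176 − 30 = 146 left.
May 1880 has 31 days: 146 − 31 = 115 left.
April 1880 has 30 days: 115 − 30 = 85 left.
March 1880 has 31 days: 85 − 31 = 54 left.
February 1880 has 29 days (1880 is a leap year): 54 − 29 = 25 left.
January 1880 has 31 days; 31 − 25 = 6 → January 6, 1880.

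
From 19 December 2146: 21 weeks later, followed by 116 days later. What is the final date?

September 8, 2147

Advancing 21 weeks (= 147 days) from December 19, 2146:
December has 31 days, so 31 − 19 = 12 days remain after December 19, 2146; 147 − 12 = 135 left.
January 2147 has 31 days: 135 − 31 = 104 left.
February 2147 has 28 days (2147 is not a leap year): 104 − 28 = 76 left.
March 2147 has 31 days: 76 − 31 = 45 left.
April 2147 has 30 days: 45 − 30 = 15 left.
15 days into May 2147 → May 15, 2147.
Adding 116 days from May 15, 2147:
May has 31 days, so 31 − 15 = 16 days remain after May 15, 2147; 116 − 16 = 100 left.
June 2147 has 30 days: 100 − 30 = 70 left.
July 2147 has 31 days: 70 − 31 = 39 left.
August 2147 has 31 days: 39 − 31 = 8 left.
8 days into September 2147 → September 8, 2147.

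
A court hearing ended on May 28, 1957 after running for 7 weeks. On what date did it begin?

Subtracting 7 weeks = 49 days from May 28, 1957.
Going back 28 days from May 28, 1957 reaches the end of the previous month; 49 − 28 = 21 left.
April 1957 has 30 days; 30 − 21 = 9 → April 9, 1957.

April 9, 1957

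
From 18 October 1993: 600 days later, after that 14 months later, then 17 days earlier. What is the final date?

Counting forward 600 days from October 18, 1993:
October has 31 days, so 31 − 18 = 13 days remain after October 18, 1993; 600 − 13 = 587 left.
November 1993 has 30 days: 587 − 30 = 557 left.
December 1993 has 31 days: 557 − 31 = 526 left.
January 1994 has 31 days: 526 − 31 = 495 left.
February 1994 has 28 days (1994 is not a leap year): 495 − 28 = 467 left.
March 1994 has 31 days: 467 − 31 = 436 left.
April 1994 has 30 days: 436 − 30 = 406 left.
May 1994 has 31 days: 406 − 31 = 375 left.
June 1994 has 30 days: 375 − 30 = 345 left.
July 1994 has 31 days: 345 − 31 = 314 left.
August 1994 has 31 days: 314 − 31 = 283 left.
September 1994 has 30 days: 283 − 30 = 253 left.
October 1994 has 31 days: 253 − 31 = 222 left.
November 1994 has 30 days: 222 − 30 = 192 left.
December 1994 has 31 days: 192 − 31 = 161 left.
January 1995 has 31 days: 161 − 31 = 130 left.
February 1995 has 28 days (1995 is not a leap year): 130 − 28 = 102 left.
March 1995 has 31 days: 102 − 31 = 71 left.
April 1995 has 30 days: 71 − 30 = 41 left.
May 1995 has 31 days: 41 − 31 = 10 left.
10 days into June 1995 → June 10, 1995.
Adding 14 months from June 10, 1995:
month 6 + 14 = 20, which is month 8 of year 1996 → August 1996.
Day 10 is valid in August, giving August 10, 1996.
Going back 17 days from August 10, 1996:
Going back 10 days from August 10, 1996 reaches the end of the previous month; 17 − 10 = 7 left.
July 1996 has 31 days; 31 − 7 = 24 → July 24, 1996.

July 24, 1996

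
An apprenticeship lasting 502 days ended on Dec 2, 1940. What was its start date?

Counting back 502 days from December 2, 1940.
Going back 2 days from December 2, 1940 reaches the end of the previous month; 502 − 2 = 500 left.
November 1940 has 30 days: 500 − 30 = 470 left.
October 1940 has 31 days: 470 − 31 = 439 left.
September 1940 has 30 days: 439 − 30 = 409 left.
August 1940 has 31 days: 409 − 31 = 378 left.
July 1940 has 31 days: 378 − 31 = 347 left.
June 1940 has 30 days: 347 − 30 = 317 left.
May 1940 has 31 days: 317 − 31 = 286 left.
April 1940 has 30 days: 286 − 30 = 256 left.
March 1940 has 31 days: 256 − 31 = 225 left.
February 1940 has 29 days (1940 is a leap year): 225 − 29 = 196 left.
January 1940 has 31 days: 196 − 31 = 165 left.
December 1939 has 31 days: 165 − 31 = 134 left.
November 1939 has 30 days: 134 − 30 = 104 left.
October 1939 has 31 days: 104 − 31 = 73 left.
September 1939 has 30 days: 73 − 30 = 43 left.
August 1939 has 31 days: 43 − 31 = 12 left.
July 1939 has 31 days; 31 − 12 = 19 → July 19, 1939.

July 19, 1939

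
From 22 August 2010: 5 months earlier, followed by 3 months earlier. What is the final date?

December 22, 2009

Counting back 5 months from August 22, 2010:
month 8 − 5 = 3 → March 2010.
Day 22 is valid in March, giving March 22, 2010.
Subtracting 3 months from March 22, 2010:
month 3 − 3 = 0, which is month 12 of year 2009 → December 2009.
Day 22 is valid in December, giving December 22, 2009.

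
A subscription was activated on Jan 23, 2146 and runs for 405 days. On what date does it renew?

March 4, 2147

Adding 405 days from January 23, 2146.
January has 31 days, so 31 − 23 = 8 days remain after January 23, 2146; 405 − 8 = 397 left.
February 2146 has 28 days (2146 is not a leap year): 397 − 28 = 369 left.
March 2146 has 31 days: 369 − 31 = 338 left.
April 2146 has 30 days: 338 − 30 = 308 left.
May 2146 has 31 days: 308 − 31 = 277 left.
June 2146 has 30 days: 277 − 30 = 247 left.
July 2146 has 31 days: 247 − 31 = 216 left.
August 2146 has 31 days: 216 − 31 = 185 left.
September 2146 has 30 days: 185 − 30 = 155 left.
October 2146 has 31 days: 155 − 31 = 124 left.
November 2146 has 30 days: 124 − 30 = 94 left.
December 2146 has 31 days: 94 − 31 = 63 left.
January 2147 has 31 days: 63 − 31 = 32 left.
February 2147 has 28 days (2147 is not a leap year): 32 − 28 = 4 left.
4 days into March 2147 → March 4, 2147.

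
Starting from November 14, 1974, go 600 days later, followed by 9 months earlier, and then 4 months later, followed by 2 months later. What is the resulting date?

Counting forward 600 days from November 14, 1974:
November has 30 days, so 30 − 14 = 16 days remain after November 14, 1974; 600 − 16 = 584 left.
December 1974 has 31 days: 584 − 31 = 553 left.
January 1975 has 31 days: 553 − 31 = 522 left.
February 1975 has 28 days (1975 is not a leap year): 522 − 28 = 494 left.
March 1975 has 31 days: 494 − 31 = 463 left.
April 1975 has 30 days: 463 − 30 = 433 left.
May 1975 has 31 days: 433 − 31 = 402 left.
June 1975 has 30 days: 402 − 30 = 372 left.
July 1975 has 31 days: 372 − 31 = 341 left.
August 1975 has 31 days: 341 − 31 = 310 left.
September 1975 has 30 days: 310 − 30 = 280 left.
October 1975 has 31 days: 280 − 31 = 249 left.
November 1975 has 30 days: 249 − 30 = 219 left.
December 1975 has 31 days: 219 − 31 = 188 left.
January 1976 has 31 days: 188 − 31 = 157 left.
February 1976 has 29 days (1976 is a leap year): 157 − 29 = 128 left.
March 1976 has 31 days: 128 − 31 = 97 left.
April 1976 has 30 days: 97 − 30 = 67 left.
May 1976 has 31 days: 67 − 31 = 36 left.
June 1976 has 30 days: 36 − 30 = 6 left.
6 days into July 1976 → July 6, 1976.
Counting back 9 months from July 6, 1976:
month 7 − 9 = -2, which is month 10 of year 1975 → October 1975.
Day 6 is valid in October, giving October 6, 1975.
Counting forward 4 months from October 6, 1975:
month 10 + 4 = 14, which is month 2 of year 1976 → February 1976.
Day 6 is valid in February, giving February 6, 1976.
Adding 2 months from February 6, 1976:
month 2 + 2 = 4 → April 1976.
Day 6 is valid in April, giving April 6, 1976.

April 6, 1976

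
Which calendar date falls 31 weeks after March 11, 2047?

October 14, 2047

Adding 31 weeks = 217 days from March 11, 2047.
March has 31 days, so 31 − 11 = 20 days remain after March 11, 2047; 217 − 20 = 197 left.
April 2047 has 30 days: 197 − 30 = 167 left.
May 2047 has 31 days: 167 − 31 = 136 left.
June 2047 has 30 days: 136 − 30 = 106 left.
July 2047 has 31 days: 106 − 31 = 75 left.
August 2047 has 31 days: 75 − 31 = 44 left.
September 2047 has 30 days: 44 − 30 = 14 left.
14 days into October 2047 → October 14, 2047.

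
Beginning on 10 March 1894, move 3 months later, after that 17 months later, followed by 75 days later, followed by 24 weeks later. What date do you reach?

July 10, 1896

Counting forward 3 months from March 10, 1894:
month 3 + 3 = 6 → June 1894.
Day 10 is valid in June, giving June 10, 1894.
Advancing 17 months from June 10, 1894:
month 6 + 17 = 23, which is month 11 of year 1895 → November 1895.
Day 10 is valid in November, giving November 10, 1895.
Advancing 75 days from November 10, 1895:
November has 30 days, so 30 − 10 = 20 days remain after November 10, 1895; 75 − 20 = 55 left.
December 1895 has 31 days: 55 − 31 = 24 left.
24 days into January 1896 → January 24, 1896.
Counting forward 24 weeks (= 168 days) from January 24, 1896:
January has 31 days, so 31 − 24 = 7 days remain after January 24, 1896; 168 − 7 = 161 left.
February 1896 has 29 days (1896 is a leap year): 161 − 29 = 132 left.
March 1896 has 31 days: 132 − 31 = 101 left.
April 1896 has 30 days: 101 − 30 = 71 left.
May 1896 has 31 days: 71 − 31 = 40 left.
June 1896 has 30 days: 40 − 30 = 10 left.
10 days into July 1896 → July 10, 1896.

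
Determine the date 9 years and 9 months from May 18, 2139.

February 18, 2149

Counting forward 9 years and 9 months from May 18, 2139.
+9 years → 2148; month 5 + 9 = 14, which is month 2 of year 2149 → February 2149.
Day 18 is valid in February, giving February 18, 2149.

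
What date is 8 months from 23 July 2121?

March 23, 2122

Counting forward 8 months from July 23, 2121.
month 7 + 8 = 15, which is month 3 of year 2122 → March 2122.
Day 23 is valid in March, giving March 23, 2122.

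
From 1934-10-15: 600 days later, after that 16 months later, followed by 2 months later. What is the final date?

Counting forward 600 days from October 15, 1934:
October has 31 days, so 31 − 15 = 16 days remain after October 15, 1934; 600 − 16 = 584 left.
November 1934 has 30 days: 584 − 30 = 554 left.
December 1934 has 31 days: 554 − 31 = 523 left.
January 1935 has 31 days: 523 − 31 = 492 left.
February 1935 has 28 days (1935 is not a leap year): 492 − 28 = 464 left.
March 1935 has 31 days: 464 − 31 = 433 left.
April 1935 has 30 days: 433 − 30 = 403 left.
May 1935 has 31 days: 403 − 31 = 372 left.
June 1935 has 30 days: 372 − 30 = 342 left.
July 1935 has 31 days: 342 − 31 = 311 left.
August 1935 has 31 days: 311 − 31 = 280 left.
September 1935 has 30 days: 280 − 30 = 250 left.
October 1935 has 31 days: 250 − 31 = 219 left.
November 1935 has 30 days: 219 − 30 = 189 left.
December 1935 has 31 days: 189 − 31 = 158 left.
January 1936 has 31 days: 158 − 31 = 127 left.
February 1936 has 29 days (1936 is a leap year): 127 − 29 = 98 left.
March 1936 has 31 days: 98 − 31 = 67 left.
April 1936 has 30 days: 67 − 30 = 37 left.
May 1936 has 31 days: 37 − 31 = 6 left.
6 days into June 1936 → June 6, 1936.
Adding 16 months from June 6, 1936:
month 6 + 16 = 22, which is month 10 of year 1937 → October 1937.
Day 6 is valid in October, giving October 6, 1937.
Advancing 2 months from October 6, 1937:
month 10 + 2 = 12 → December 1937.
Day 6 is valid in December, giving December 6, 1937.

December 6, 1937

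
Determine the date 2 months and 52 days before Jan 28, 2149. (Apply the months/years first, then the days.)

October 7, 2148

Subtracting 2 months and 52 days from January 28, 2149: first the month/year part, then the days.
month 1 − 2 = -1, which is month 11 of year 2148 → November 2148.
Day 28 is valid in November, giving November 28, 2148.
Now subtract 52 days from November 28, 2148.
Going back 28 days from November 28, 2148 reaches the end of the previous month; 52 − 28 = 24 left.
October 2148 has 31 days; 31 − 24 = 7 → October 7, 2148.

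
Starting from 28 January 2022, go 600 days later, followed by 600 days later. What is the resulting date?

Advancing 600 days from January 28, 2022:
January has 31 days, so 31 − 28 = 3 days remain after January 28, 2022; 600 − 3 = 597 left.
February 2022 has 28 days (2022 is not a leap year): 597 − 28 = 569 left.
March 2022 has 31 days: 569 − 31 = 538 left.
April 2022 has 30 days: 538 − 30 = 508 left.
May 2022 has 31 days: 508 − 31 = 477 left.
June 2022 has 30 days: 477 − 30 = 447 left.
July 2022 has 31 days: 447 − 31 = 416 left.
August 2022 has 31 days: 416 − 31 = 385 left.
September 2022 has 30 days: 385 − 30 = 355 left.
October 2022 has 31 days: 355 − 31 = 324 left.
November 2022 has 30 days: 324 − 30 = 294 left.
December 2022 has 31 days: 294 − 31 = 263 left.
January 2023 has 31 days: 263 − 31 = 232 left.
February 2023 has 28 days (2023 is not a leap year): 232 − 28 = 204 left.
March 2023 has 31 days: 204 − 31 = 173 left.
April 2023 has 30 days: 173 − 30 = 143 left.
May 2023 has 31 days: 143 − 31 = 112 left.
June 2023 has 30 days: 112 − 30 = 82 left.
July 2023 has 31 days: 82 − 31 = 51 left.
August 2023 has 31 days: 51 − 31 = 20 left.
20 days into September 2023 → September 20, 2023.
Counting forward 600 days from September 20, 2023:
September has 30 days, so 30 − 20 = 10 days remain after September 20, 2023; 600 − 10 = 590 left.
October 2023 has 31 days: 590 − 31 = 559 left.
November 2023 has 30 days: 559 − 30 = 529 left.
December 2023 has 31 days: 529 − 31 = 498 left.
January 2024 has 31 days: 498 − 31 = 467 left.
February 2024 has 29 days (2024 is a leap year): 467 − 29 = 438 left.
March 2024 has 31 days: 438 − 31 = 407 left.
April 2024 has 30 days: 407 − 30 = 377 left.
May 2024 has 31 days: 377 − 31 = 346 left.
June 2024 has 30 days: 346 − 30 = 316 left.
July 2024 has 31 days: 316 − 31 = 285 left.
August 2024 has 31 days: 285 − 31 = 254 left.
September 2024 has 30 days: 254 − 30 = 224 left.
October 2024 has 31 days: 224 − 31 = 193 left.
November 2024 has 30 days: 193 − 30 = 163 left.
December 2024 has 31 days: 163 − 31 = 132 left.
January 2025 has 31 days: 132 − 31 = 101 left.
February 2025 has 28 days (2025 is not a leap year): 101 − 28 = 73 left.
March 2025 has 31 days: 73 − 31 = 42 left.
April 2025 has 30 days: 42 − 30 = 12 left.
12 days into May 2025 → May 12, 2025.

May 12, 2025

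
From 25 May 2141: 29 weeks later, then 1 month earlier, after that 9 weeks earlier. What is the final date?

September 12, 2141

Adding 29 weeks (= 203 days) from May 25, 2141:
May has 31 days, so 31 − 25 = 6 days remain after May 25, 2141; 203 − 6 = 197 left.
June 2141 has 30 days: 197 − 30 = 167 left.
July 2141 has 31 days: 167 − 31 = 136 left.
August 2141 has 31 days: 136 − 31 = 105 left.
September 2141 has 30 days: 105 − 30 = 75 left.
October 2141 has 31 days: 75 − 31 = 44 left.
November 2141 has 30 days: 44 − 30 = 14 left.
14 days into December 2141 → December 14, 2141.
Counting back 1 month from December 14, 2141:
month 12 − 1 = 11 → November 2141.
Day 14 is valid in November, giving November 14, 2141.
Going back 9 weeks (= 63 days) from November 14, 2141:
Going back 14 days from November 14, 2141 reaches the end of the previous month; 63 − 14 = 49 left.
October 2141 has 31 days: 49 − 31 = 18 left.
September 2141 has 30 days; 30 − 18 = 12 → September 12, 2141.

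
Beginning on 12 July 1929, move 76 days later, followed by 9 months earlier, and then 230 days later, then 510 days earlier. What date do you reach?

Advancing 76 days from July 12, 1929:
July has 31 days, so 31 − 12 = 19 days remain after July 12, 1929; 76 − 19 = 57 left.
August 1929 has 31 days: 57 − 31 = 26 left.
26 days into September 1929 → September 26, 1929.
Going back 9 months from September 26, 1929:
month 9 − 9 = 0, which is month 12 of year 1928 → December 1928.
Day 26 is valid in December, giving December 26, 1928.
Adding 230 days from December 26, 1928:
December has 31 days, so 31 − 26 = 5 days remain after December 26, 1928; 230 − 5 = 225 left.
January 1929 has 31 days: 225 − 31 = 194 left.
February 1929 has 28 days (1929 is not a leap year): 194 − 28 = 166 left.
March 1929 has 31 days: 166 − 31 = 135 left.
April 1929 has 30 days: 135 − 30 = 105 left.
May 1929 has 31 days: 105 − 31 = 74 left.
June 1929 has 30 days: 74 − 30 = 44 left.
July 1929 has 31 days: 44 − 31 = 13 left.
13 days into August 1929 → August 13, 1929.
Going back 510 days from August 13, 1929:
Going back 13 days from August 13, 1929 reaches the end of the previous month; 510 − 13 = 497 left.
July 1929 has 31 days: 497 − 31 = 466 left.
June 1929 has 30 days: 466 − 30 = 436 left.
May 1929 has 31 days: 436 − 31 = 405 left.
April 1929 has 30 days: 405 − 30 = 375 left.
March 1929 has 31 days: 375 − 31 = 344 left.
February 1929 has 28 days (1929 is not a leap year): 344 − 28 = 316 left.
January 1929 has 31 days: 316 − 31 = 285 left.
December 1928 has 31 days: 285 − 31 = 254 left.
November 1928 has 30 days: 254 − 30 = 224 left.
October 1928 has 31 days: 224 − 31 = 193 left.
September 1928 has 30 days: 193 − 30 = 163 left.
August 1928 has 31 days: 163 − 31 = 132 left.
July 1928 has 31 days: 132 − 31 = 101 left.
June 1928 has 30 days: 101 − 30 = 71 left.
May 1928 has 31 days: 71 − 31 = 40 left.
April 1928 has 30 days: 40 − 30 = 10 left.
March 1928 has 31 days; 31 − 10 = 21 → March 21, 1928.

March 21, 1928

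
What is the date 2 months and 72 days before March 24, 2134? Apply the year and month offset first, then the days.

November 13, 2133

Subtracting 2 months and 72 days from March 24, 2134: first the month/year part, then the days.
month 3 − 2 = 1 → January 2134.
Day 24 is valid in January, giving January 24, 2134.
Now subtract 72 days from January 24, 2134.
Going back 24 days from January 24, 2134 reaches the end of the previous month; 72 − 24 = 48 left.
December 2133 has 31 days: 48 − 31 = 17 left.
November 2133 has 30 days; 30 − 17 = 13 → November 13, 2133.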